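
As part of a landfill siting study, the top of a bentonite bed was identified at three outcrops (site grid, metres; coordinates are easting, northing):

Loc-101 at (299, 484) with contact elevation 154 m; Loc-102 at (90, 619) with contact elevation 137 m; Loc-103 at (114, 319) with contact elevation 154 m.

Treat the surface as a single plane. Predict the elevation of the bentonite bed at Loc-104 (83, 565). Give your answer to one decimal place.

139.5 m

Let the plane be z = a·easting + b·northing + c.
Loc-102−Loc-101: −209a + 135b = −17;  Loc-103−Loc-101: −185a − 165b = 0.
Solving gives a = 0.04717, b = −0.05289.
Then c = 154 − a·299 − b·484 = 165.49.
At (83, 565): z = 3.9 − 29.9 + 165.49 = 139.5 m.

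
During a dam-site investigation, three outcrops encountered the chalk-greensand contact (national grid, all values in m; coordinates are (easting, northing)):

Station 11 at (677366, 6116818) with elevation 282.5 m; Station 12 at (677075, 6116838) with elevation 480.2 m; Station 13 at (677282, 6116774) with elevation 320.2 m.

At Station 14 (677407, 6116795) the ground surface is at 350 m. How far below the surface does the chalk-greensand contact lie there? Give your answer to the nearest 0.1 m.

Let the plane be z = a·E + b·N + c.
Station 12−Station 11: −291a + 20b = 197.7;  Station 13−Station 11: −84a − 44b = 37.7.
Solving gives a = −0.652637393, b = 0.389125932.
Then c = 282.5 − a·677366 − b·6116818 = −1937855.63.
At (677407, 6116795): z_contact = −442101.14 + 2380203.56 − 1937855.63 = 246.79 m.
Depth below ground = 350 − 246.79 = 103.2 m.

103.2 m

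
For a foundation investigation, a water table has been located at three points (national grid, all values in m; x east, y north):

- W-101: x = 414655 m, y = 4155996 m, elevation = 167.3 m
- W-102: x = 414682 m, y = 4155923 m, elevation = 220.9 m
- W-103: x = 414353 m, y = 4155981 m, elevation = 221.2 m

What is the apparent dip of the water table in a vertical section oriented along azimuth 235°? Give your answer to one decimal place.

Let the plane be z = a·x + b·y + c.
W-102−W-101: 27a − 73b = 53.6;  W-103−W-101: −302a − 15b = 53.9.
Solving gives a = −0.13945, b = −0.78582.
Unit vector along 235° is (sin 235°, cos 235°) = (-0.8192, -0.5736).
Slope in that direction = a·(-0.8192) + b·(-0.5736) = 0.56496.
Apparent dip = arctan|0.56496| = 29.5° (true dip is 38.6°, so apparent ≤ true as expected).

29.5°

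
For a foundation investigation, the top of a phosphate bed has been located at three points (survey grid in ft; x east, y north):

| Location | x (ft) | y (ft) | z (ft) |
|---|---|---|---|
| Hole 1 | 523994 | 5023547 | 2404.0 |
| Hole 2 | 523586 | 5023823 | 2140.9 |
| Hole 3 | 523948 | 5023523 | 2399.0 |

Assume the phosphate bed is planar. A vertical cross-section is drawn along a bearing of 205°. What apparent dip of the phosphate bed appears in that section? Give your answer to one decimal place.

14.6°

Two edge vectors: Hole 1→Hole 2 = (-408, 276, -263.1), Hole 1→Hole 3 = (-46, -24, -5).
Normal n = (Hole 1→Hole 2) × (Hole 1→Hole 3) = (-7694.4, 10062.6, 22488).
So ∂z/∂x = −n_x/n_z = 0.34216 and ∂z/∂y = −n_y/n_z = −0.44747.
Unit vector along 205° is (sin 205°, cos 205°) = (-0.4226, -0.9063).
Slope in that direction = a·(-0.4226) + b·(-0.9063) = 0.26094.
Apparent dip = arctan|0.26094| = 14.6° (true dip is 29.4°, so apparent ≤ true as expected).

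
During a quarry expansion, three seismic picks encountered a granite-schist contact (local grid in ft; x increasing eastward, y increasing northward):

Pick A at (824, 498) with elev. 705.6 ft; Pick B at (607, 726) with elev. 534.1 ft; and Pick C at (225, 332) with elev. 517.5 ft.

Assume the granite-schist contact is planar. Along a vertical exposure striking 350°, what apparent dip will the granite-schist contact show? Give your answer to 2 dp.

23.03°

Let the plane be z = a·x + b·y + c.
Pick B−Pick A: −217a + 228b = −171.5;  Pick C−Pick A: −599a − 166b = −188.1.
Solving gives a = 0.41343, b = −0.35871.
Unit vector along 350° is (sin 350°, cos 350°) = (-0.1736, 0.9848).
Slope in that direction = a·(-0.1736) + b·(0.9848) = −0.42505.
Apparent dip = arctan|0.42505| = 23.03° (true dip is 28.7°, so apparent ≤ true as expected).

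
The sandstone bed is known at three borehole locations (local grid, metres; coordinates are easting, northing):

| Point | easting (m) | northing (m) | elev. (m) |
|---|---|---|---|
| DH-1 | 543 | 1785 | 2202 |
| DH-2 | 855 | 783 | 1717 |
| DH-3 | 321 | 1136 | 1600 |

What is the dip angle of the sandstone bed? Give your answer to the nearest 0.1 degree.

44.2°

Two edge vectors: DH-1→DH-2 = (312, -1002, -485), DH-1→DH-3 = (-222, -649, -602).
Normal n = (DH-1→DH-2) × (DH-1→DH-3) = (288439, 295494, -424932).
So ∂z/∂easting = −n_x/n_z = 0.67879 and ∂z/∂northing = −n_y/n_z = 0.69539.
Gradient magnitude |∇z| = √(a² + b²) = √(0.46075 + 0.48357) = 0.97176.
True dip = arctan(0.97176) = 44.2°, dipping toward SW (azimuth ≈ 224°).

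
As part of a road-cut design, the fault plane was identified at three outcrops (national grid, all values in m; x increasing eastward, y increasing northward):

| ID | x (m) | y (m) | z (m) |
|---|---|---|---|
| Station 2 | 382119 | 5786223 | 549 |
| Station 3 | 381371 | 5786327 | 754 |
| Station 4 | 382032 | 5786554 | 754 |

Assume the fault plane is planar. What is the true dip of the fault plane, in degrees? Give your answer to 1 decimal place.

31.0°

Let the plane be z = a·x + b·y + c.
Station 3−Station 2: −748a + 104b = 205;  Station 4−Station 2: −87a + 331b = 205.
Solving gives a = −0.19508, b = 0.56806.
Gradient magnitude |∇z| = √(a² + b²) = √(0.03806 + 0.32269) = 0.60062.
True dip = arctan(0.60062) = 31.0°, dipping toward SSE (azimuth ≈ 161°).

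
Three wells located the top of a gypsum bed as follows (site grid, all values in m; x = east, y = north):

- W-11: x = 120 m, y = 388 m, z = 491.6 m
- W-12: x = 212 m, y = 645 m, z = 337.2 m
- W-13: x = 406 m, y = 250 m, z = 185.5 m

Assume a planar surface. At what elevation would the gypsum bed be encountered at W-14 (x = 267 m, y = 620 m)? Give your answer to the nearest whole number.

Let the plane be z = a·x + b·y + c.
W-12−W-11: 92a + 257b = −154.4;  W-13−W-11: 286a − 138b = −306.1.
Solving gives a = −1.15983, b = −0.18559.
Then c = 491.6 − a·120 − b·388 = 702.79.
At (267, 620): z = −309.7 − 115.1 + 702.79 = 278.0 m.

278 m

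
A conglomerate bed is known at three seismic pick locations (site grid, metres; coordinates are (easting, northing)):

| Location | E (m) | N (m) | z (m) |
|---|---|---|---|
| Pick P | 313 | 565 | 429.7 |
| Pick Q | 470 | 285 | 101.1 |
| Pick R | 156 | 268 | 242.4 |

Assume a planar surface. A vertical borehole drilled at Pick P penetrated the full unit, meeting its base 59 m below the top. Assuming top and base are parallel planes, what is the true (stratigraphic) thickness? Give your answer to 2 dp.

Let the plane be z = a·E + b·N + c.
Pick Q−Pick P: 157a − 280b = −328.6;  Pick R−Pick P: −157a − 297b = −187.3.
Solving gives a = −0.49841, b = 0.89411.
|∇z| = √(a²+b²) = 1.02364, so dip δ = arctan(1.02364) = 45.67°.
True thickness = vertical thickness × cos δ = 59 × cos 45.67° = 41.23 m.

41.23 m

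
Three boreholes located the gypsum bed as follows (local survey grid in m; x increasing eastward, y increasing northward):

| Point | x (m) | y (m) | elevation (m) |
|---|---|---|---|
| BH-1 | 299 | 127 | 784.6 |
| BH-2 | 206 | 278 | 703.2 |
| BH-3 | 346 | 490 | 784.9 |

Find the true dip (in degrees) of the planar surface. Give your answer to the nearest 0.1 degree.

36.1°

Two edge vectors: BH-1→BH-2 = (-93, 151, -81.4), BH-1→BH-3 = (47, 363, 0.3).
Normal n = (BH-1→BH-2) × (BH-1→BH-3) = (29593.5, -3797.9, -40856).
So ∂z/∂x = −n_x/n_z = 0.72434 and ∂z/∂y = −n_y/n_z = −0.09296.
Gradient magnitude |∇z| = √(a² + b²) = √(0.52466 + 0.00864) = 0.73028.
True dip = arctan(0.73028) = 36.1°, dipping toward W (azimuth ≈ 277°).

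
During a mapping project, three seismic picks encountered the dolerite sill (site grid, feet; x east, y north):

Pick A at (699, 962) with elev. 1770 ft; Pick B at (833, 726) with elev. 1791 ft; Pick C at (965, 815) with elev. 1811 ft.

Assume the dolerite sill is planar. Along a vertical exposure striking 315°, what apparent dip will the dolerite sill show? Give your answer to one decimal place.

Let the plane be z = a·x + b·y + c.
Pick B−Pick A: 134a − 236b = 21;  Pick C−Pick A: 266a − 147b = 41.
Solving gives a = 0.15296, b = −0.00214.
Unit vector along 315° is (sin 315°, cos 315°) = (-0.7071, 0.7071).
Slope in that direction = a·(-0.7071) + b·(0.7071) = −0.10967.
Apparent dip = arctan|0.10967| = 6.3° (true dip is 8.7°, so apparent ≤ true as expected).

6.3°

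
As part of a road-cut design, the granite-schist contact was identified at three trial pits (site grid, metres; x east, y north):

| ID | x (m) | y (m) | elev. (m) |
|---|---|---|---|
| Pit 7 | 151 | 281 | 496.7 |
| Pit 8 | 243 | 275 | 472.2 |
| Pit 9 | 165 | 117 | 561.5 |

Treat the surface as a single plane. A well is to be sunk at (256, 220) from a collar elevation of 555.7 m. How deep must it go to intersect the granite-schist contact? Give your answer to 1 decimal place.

64.2 m

Two edge vectors: Pit 7→Pit 8 = (92, -6, -24.5), Pit 7→Pit 9 = (14, -164, 64.8).
Normal n = (Pit 7→Pit 8) × (Pit 7→Pit 9) = (-4406.8, -6304.6, -15004).
So ∂z/∂x = −n_x/n_z = −0.29371 and ∂z/∂y = −n_y/n_z = −0.42019.
Intercept c from Pit 7: 496.7 + 44.35 + 118.07 = 659.12.
At (256, 220): z_contact = −75.19 − 92.44 + 659.12 = 491.49 m.
Depth below ground = 555.7 − 491.49 = 64.2 m.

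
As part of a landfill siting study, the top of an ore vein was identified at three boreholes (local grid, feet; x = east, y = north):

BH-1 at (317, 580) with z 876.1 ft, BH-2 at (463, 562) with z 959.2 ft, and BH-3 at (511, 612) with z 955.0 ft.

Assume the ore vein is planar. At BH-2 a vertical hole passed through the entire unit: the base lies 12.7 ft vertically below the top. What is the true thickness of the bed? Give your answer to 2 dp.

Let the plane be z = a·x + b·y + c.
BH-2−BH-1: 146a − 18b = 83.1;  BH-3−BH-1: 194a + 32b = 78.9.
Solving gives a = 0.49968, b = −0.56369.
|∇z| = √(a²+b²) = 0.75328, so dip δ = arctan(0.75328) = 36.99°.
True thickness = vertical thickness × cos δ = 12.7 × cos 36.99° = 10.14 ft.

10.14 ft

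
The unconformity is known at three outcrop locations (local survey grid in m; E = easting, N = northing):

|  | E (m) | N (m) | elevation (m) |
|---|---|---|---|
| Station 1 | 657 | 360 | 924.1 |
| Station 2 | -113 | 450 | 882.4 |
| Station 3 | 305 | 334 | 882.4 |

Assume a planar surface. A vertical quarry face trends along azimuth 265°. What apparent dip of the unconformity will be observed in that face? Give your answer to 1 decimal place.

7.0°

Two edge vectors: Station 1→Station 2 = (-770, 90, -41.7), Station 1→Station 3 = (-352, -26, -41.7).
Normal n = (Station 1→Station 2) × (Station 1→Station 3) = (-4837.2, -17430.6, 51700).
So ∂z/∂E = −n_x/n_z = 0.09356 and ∂z/∂N = −n_y/n_z = 0.33715.
Unit vector along 265° is (sin 265°, cos 265°) = (-0.9962, -0.0872).
Slope in that direction = a·(-0.9962) + b·(-0.0872) = −0.12259.
Apparent dip = arctan|0.12259| = 7.0° (true dip is 19.3°, so apparent ≤ true as expected).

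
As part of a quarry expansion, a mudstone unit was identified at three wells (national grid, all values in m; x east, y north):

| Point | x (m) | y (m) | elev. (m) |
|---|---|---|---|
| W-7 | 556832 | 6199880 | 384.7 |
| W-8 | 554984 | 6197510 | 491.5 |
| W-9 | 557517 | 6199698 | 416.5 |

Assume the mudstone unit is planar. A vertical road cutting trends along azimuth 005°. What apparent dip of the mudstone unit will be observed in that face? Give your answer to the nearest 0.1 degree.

Two edge vectors: W-7→W-8 = (-1848, -2370, 106.8), W-7→W-9 = (685, -182, 31.8).
Normal n = (W-7→W-8) × (W-7→W-9) = (-55928.4, 131924.4, 1959786).
So ∂z/∂x = −n_x/n_z = 0.02854 and ∂z/∂y = −n_y/n_z = −0.06732.
Unit vector along 005° is (sin 5°, cos 5°) = (0.0872, 0.9962).
Slope in that direction = a·(0.0872) + b·(0.9962) = −0.06457.
Apparent dip = arctan|0.06457| = 3.7° (true dip is 4.2°, so apparent ≤ true as expected).

3.7°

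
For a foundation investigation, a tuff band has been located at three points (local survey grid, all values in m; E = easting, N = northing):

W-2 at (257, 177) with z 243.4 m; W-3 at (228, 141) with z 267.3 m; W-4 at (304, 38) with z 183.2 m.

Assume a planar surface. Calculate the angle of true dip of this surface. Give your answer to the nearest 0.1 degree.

44.0°

Let the plane be z = a·E + b·N + c.
W-3−W-2: −29a − 36b = 23.9;  W-4−W-2: 47a − 139b = −60.2.
Solving gives a = −0.95916, b = 0.10877.
Gradient magnitude |∇z| = √(a² + b²) = √(0.92000 + 0.01183) = 0.96531.
True dip = arctan(0.96531) = 44.0°, dipping toward E (azimuth ≈ 096°).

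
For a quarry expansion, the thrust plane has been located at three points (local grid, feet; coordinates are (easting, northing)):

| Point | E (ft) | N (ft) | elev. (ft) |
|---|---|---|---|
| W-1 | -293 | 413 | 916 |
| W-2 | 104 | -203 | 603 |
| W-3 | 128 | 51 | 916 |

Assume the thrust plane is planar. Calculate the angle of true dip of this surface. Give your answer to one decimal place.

Two edge vectors: W-1→W-2 = (397, -616, -313), W-1→W-3 = (421, -362, 0).
Normal n = (W-1→W-2) × (W-1→W-3) = (-113306, -131773, 115622).
So ∂z/∂E = −n_x/n_z = 0.97997 and ∂z/∂N = −n_y/n_z = 1.13969.
Gradient magnitude |∇z| = √(a² + b²) = √(0.96034 + 1.29889) = 1.50307.
True dip = arctan(1.50307) = 56.4°, dipping toward SW (azimuth ≈ 221°).

56.4°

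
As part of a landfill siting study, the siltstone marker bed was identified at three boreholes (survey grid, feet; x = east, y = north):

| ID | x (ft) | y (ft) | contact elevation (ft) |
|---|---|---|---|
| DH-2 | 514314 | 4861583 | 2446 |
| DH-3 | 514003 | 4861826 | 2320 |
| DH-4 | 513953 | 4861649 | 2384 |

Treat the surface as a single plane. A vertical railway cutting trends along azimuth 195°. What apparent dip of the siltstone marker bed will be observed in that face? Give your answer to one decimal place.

19.3°

Let the plane be z = a·x + b·y + c.
DH-3−DH-2: −311a + 243b = −126;  DH-4−DH-2: −361a + 66b = −62.
Solving gives a = 0.10045, b = −0.38996.
Unit vector along 195° is (sin 195°, cos 195°) = (-0.2588, -0.9659).
Slope in that direction = a·(-0.2588) + b·(-0.9659) = 0.35067.
Apparent dip = arctan|0.35067| = 19.3° (true dip is 21.9°, so apparent ≤ true as expected).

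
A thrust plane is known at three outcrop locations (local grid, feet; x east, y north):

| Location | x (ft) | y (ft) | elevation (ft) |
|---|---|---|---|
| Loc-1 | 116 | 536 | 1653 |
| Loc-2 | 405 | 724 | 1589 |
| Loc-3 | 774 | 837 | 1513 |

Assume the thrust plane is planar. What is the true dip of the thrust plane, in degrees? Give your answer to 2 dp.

Let the plane be z = a·x + b·y + c.
Loc-2−Loc-1: 289a + 188b = −64;  Loc-3−Loc-1: 658a + 301b = −140.
Solving gives a = −0.19218, b = −0.04500.
Gradient magnitude |∇z| = √(a² + b²) = √(0.03693 + 0.00202) = 0.19738.
True dip = arctan(0.19738) = 11.17°, dipping toward ENE (azimuth ≈ 077°).

11.17°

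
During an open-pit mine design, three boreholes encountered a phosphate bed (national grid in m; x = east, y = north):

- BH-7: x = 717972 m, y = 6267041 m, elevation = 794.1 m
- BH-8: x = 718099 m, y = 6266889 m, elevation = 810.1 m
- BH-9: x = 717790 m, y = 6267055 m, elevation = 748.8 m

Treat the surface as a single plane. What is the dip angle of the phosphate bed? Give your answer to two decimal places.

15.63°

Let the plane be z = a·x + b·y + c.
BH-8−BH-7: 127a − 152b = 16;  BH-9−BH-7: −182a + 14b = −45.3.
Solving gives a = 0.25734, b = 0.10975.
Gradient magnitude |∇z| = √(a² + b²) = √(0.06623 + 0.01205) = 0.27977.
True dip = arctan(0.27977) = 15.63°, dipping toward WSW (azimuth ≈ 247°).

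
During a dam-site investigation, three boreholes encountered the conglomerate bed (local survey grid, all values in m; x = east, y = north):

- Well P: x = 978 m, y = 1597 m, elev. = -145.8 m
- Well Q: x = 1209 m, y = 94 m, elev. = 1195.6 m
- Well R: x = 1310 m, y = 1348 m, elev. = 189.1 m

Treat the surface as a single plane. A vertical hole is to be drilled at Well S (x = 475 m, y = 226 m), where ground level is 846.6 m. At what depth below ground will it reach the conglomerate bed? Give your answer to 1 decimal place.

Let the plane be z = a·x + b·y + c.
Well Q−Well P: 231a − 1503b = 1341.4;  Well R−Well P: 332a − 249b = 334.9.
Solving gives a = 0.383590, b = −0.833527.
Then c = -145.8 − a·978 − b·1597 = 810.19.
At (475, 226): z_contact = 182.21 − 188.38 + 810.19 = 804.02 m.
Depth below ground = 846.6 − 804.02 = 42.6 m.

42.6 m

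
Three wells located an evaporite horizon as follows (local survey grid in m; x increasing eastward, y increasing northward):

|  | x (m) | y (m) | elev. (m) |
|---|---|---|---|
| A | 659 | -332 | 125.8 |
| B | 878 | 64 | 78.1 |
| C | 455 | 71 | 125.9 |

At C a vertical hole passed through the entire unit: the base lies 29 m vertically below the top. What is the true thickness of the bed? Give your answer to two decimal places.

Let the plane be z = a·x + b·y + c.
B−A: 219a + 396b = −47.7;  C−A: −204a + 403b = 0.1.
Solving gives a = −0.11395, b = −0.05744.
|∇z| = √(a²+b²) = 0.12761, so dip δ = arctan(0.12761) = 7.27°.
True thickness = vertical thickness × cos δ = 29 × cos 7.27° = 28.77 m.

28.77 m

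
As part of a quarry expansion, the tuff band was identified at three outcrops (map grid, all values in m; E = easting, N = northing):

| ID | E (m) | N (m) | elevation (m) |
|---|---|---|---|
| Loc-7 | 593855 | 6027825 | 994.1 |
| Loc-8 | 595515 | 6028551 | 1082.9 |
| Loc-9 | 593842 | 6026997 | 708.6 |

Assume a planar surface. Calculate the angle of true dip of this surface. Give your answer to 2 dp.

19.80°

Two edge vectors: Loc-7→Loc-8 = (1660, 726, 88.8), Loc-7→Loc-9 = (-13, -828, -285.5).
Normal n = (Loc-7→Loc-8) × (Loc-7→Loc-9) = (-133746.6, 472775.6, -1365042).
So ∂z/∂E = −n_x/n_z = −0.09798 and ∂z/∂N = −n_y/n_z = 0.34635.
Gradient magnitude |∇z| = √(a² + b²) = √(0.00960 + 0.11995) = 0.35994.
True dip = arctan(0.35994) = 19.80°, dipping toward SSE (azimuth ≈ 164°).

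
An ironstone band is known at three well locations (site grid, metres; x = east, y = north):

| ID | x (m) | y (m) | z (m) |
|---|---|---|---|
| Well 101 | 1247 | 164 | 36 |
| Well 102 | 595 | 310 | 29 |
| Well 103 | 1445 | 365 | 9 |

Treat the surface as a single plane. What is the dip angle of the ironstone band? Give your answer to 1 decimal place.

6.8°

Two edge vectors: Well 101→Well 102 = (-652, 146, -7), Well 101→Well 103 = (198, 201, -27).
Normal n = (Well 101→Well 102) × (Well 101→Well 103) = (-2535, -18990, -159960).
So ∂z/∂x = −n_x/n_z = −0.01585 and ∂z/∂y = −n_y/n_z = −0.11872.
Gradient magnitude |∇z| = √(a² + b²) = √(0.00025 + 0.01409) = 0.11977.
True dip = arctan(0.11977) = 6.8°, dipping toward N (azimuth ≈ 008°).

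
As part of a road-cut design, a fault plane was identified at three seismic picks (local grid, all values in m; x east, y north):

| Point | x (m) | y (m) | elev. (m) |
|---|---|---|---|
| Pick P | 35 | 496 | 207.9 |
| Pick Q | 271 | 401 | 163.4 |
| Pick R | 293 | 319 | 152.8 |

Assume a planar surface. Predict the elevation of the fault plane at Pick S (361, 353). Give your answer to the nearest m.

Two edge vectors: Pick P→Pick Q = (236, -95, -44.5), Pick P→Pick R = (258, -177, -55.1).
Normal n = (Pick P→Pick Q) × (Pick P→Pick R) = (-2642, 1522.6, -17262).
So ∂z/∂x = −n_x/n_z = −0.15305 and ∂z/∂y = −n_y/n_z = 0.08821.
Intercept c from Pick P: 207.9 + 5.36 − 43.75 = 169.51.
At (361, 353): z = −55.3 + 31.1 + 169.51 = 145.4 m.

145 m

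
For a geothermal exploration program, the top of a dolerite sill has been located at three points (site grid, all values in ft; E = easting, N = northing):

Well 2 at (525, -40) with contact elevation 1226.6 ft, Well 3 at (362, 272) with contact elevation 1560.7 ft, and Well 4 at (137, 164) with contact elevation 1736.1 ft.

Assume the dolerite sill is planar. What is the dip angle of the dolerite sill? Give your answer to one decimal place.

49.3°

Let the plane be z = a·E + b·N + c.
Well 3−Well 2: −163a + 312b = 334.1;  Well 4−Well 2: −388a + 204b = 509.5.
Solving gives a = −1.03421, b = 0.53053.
Gradient magnitude |∇z| = √(a² + b²) = √(1.06959 + 0.28146) = 1.16234.
True dip = arctan(1.16234) = 49.3°, dipping toward ESE (azimuth ≈ 117°).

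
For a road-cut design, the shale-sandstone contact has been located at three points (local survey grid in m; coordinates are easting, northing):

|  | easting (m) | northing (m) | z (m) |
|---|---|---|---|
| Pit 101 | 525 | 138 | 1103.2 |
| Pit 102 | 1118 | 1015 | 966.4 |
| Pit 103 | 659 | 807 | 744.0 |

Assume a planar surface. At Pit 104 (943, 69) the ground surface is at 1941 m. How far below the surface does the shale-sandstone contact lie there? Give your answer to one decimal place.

Two edge vectors: Pit 101→Pit 102 = (593, 877, -136.8), Pit 101→Pit 103 = (134, 669, -359.2).
Normal n = (Pit 101→Pit 102) × (Pit 101→Pit 103) = (-223499.2, 194674.4, 279199).
So ∂z/∂easting = −n_x/n_z = 0.800501 and ∂z/∂northing = −n_y/n_z = −0.697260.
Intercept c from Pit 101: 1103.2 − 420.26 + 96.22 = 779.16.
At (943, 69): z_contact = 754.87 − 48.11 + 779.16 = 1485.92 m.
Depth below ground = 1941 − 1485.92 = 455.1 m.

455.1 m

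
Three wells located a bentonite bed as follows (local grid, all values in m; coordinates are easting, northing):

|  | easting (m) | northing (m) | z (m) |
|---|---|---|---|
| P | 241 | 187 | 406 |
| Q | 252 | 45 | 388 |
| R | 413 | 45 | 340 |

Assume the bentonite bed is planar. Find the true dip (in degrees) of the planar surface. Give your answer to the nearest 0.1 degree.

17.5°

Let the plane be z = a·easting + b·northing + c.
Q−P: 11a − 142b = −18;  R−P: 172a − 142b = −66.
Solving gives a = −0.29814, b = 0.10367.
Gradient magnitude |∇z| = √(a² + b²) = √(0.08889 + 0.01075) = 0.31565.
True dip = arctan(0.31565) = 17.5°, dipping toward ESE (azimuth ≈ 109°).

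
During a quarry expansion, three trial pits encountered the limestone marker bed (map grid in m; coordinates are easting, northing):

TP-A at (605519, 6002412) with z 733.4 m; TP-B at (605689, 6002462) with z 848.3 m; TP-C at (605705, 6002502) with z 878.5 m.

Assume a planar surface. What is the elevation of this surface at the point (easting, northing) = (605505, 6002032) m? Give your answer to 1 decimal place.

Let the plane be z = a·easting + b·northing + c.
TP-B−TP-A: 170a + 50b = 114.9;  TP-C−TP-A: 186a + 90b = 145.1.
Solving gives a = 0.514333333, b = 0.549266667.
Then c = 733.4 − a·605519 − b·6002412 = −3607630.04.
At (605505, 6002032): z = 311431.4 + 3296716.1 − 3607630.04 = 517.5 m.

517.5 m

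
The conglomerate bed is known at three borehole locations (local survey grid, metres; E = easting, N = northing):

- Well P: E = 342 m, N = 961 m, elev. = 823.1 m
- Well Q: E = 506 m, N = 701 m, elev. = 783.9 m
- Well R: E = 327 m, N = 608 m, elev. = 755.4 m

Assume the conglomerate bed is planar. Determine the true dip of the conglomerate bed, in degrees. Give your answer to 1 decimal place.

11.2°

Two edge vectors: Well P→Well Q = (164, -260, -39.2), Well P→Well R = (-15, -353, -67.7).
Normal n = (Well P→Well Q) × (Well P→Well R) = (3764.4, 11690.8, -61792).
So ∂z/∂E = −n_x/n_z = 0.06092 and ∂z/∂N = −n_y/n_z = 0.18920.
Gradient magnitude |∇z| = √(a² + b²) = √(0.00371 + 0.03580) = 0.19876.
True dip = arctan(0.19876) = 11.2°, dipping toward SSW (azimuth ≈ 198°).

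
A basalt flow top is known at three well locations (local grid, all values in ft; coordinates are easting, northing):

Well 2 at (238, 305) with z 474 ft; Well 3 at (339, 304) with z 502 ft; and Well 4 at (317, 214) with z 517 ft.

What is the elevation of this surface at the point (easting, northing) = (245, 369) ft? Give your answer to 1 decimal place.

Two edge vectors: Well 2→Well 3 = (101, -1, 28), Well 2→Well 4 = (79, -91, 43).
Normal n = (Well 2→Well 3) × (Well 2→Well 4) = (2505, -2131, -9112).
So ∂z/∂easting = −n_x/n_z = 0.27491 and ∂z/∂northing = −n_y/n_z = −0.23387.
Intercept c from Well 2: 474 − 65.43 + 71.33 = 479.90.
At (245, 369): z = 67.4 − 86.3 + 479.90 = 461.0 ft.

461.0 ft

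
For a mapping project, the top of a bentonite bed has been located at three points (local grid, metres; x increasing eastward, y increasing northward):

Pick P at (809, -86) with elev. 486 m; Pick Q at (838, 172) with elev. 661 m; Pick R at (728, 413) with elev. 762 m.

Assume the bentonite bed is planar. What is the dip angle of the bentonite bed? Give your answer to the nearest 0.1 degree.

37.8°

Let the plane be z = a·x + b·y + c.
Pick Q−Pick P: 29a + 258b = 175;  Pick R−Pick P: −81a + 499b = 276.
Solving gives a = 0.45568, b = 0.62707.
Gradient magnitude |∇z| = √(a² + b²) = √(0.20765 + 0.39322) = 0.77516.
True dip = arctan(0.77516) = 37.8°, dipping toward SW (azimuth ≈ 216°).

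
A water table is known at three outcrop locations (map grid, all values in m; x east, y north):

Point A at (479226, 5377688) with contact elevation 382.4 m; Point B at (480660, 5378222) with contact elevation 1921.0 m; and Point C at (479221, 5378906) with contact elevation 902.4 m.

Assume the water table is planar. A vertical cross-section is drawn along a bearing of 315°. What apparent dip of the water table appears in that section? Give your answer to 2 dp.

Two edge vectors: Point A→Point B = (1434, 534, 1538.6), Point A→Point C = (-5, 1218, 520).
Normal n = (Point A→Point B) × (Point A→Point C) = (-1596334.8, -753373, 1749282).
So ∂z/∂x = −n_x/n_z = 0.91257 and ∂z/∂y = −n_y/n_z = 0.43068.
Unit vector along 315° is (sin 315°, cos 315°) = (-0.7071, 0.7071).
Slope in that direction = a·(-0.7071) + b·(0.7071) = −0.34075.
Apparent dip = arctan|0.34075| = 18.82° (true dip is 45.3°, so apparent ≤ true as expected).

18.82°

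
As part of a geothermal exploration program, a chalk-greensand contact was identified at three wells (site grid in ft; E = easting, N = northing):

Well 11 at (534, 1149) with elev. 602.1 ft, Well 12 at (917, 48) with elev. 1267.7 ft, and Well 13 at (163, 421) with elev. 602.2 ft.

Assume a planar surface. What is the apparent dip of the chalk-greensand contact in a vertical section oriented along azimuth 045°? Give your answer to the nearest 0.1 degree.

13.7°

Let the plane be z = a·E + b·N + c.
Well 12−Well 11: 383a − 1101b = 665.6;  Well 13−Well 11: −371a − 728b = 0.1.
Solving gives a = 0.70486, b = −0.35934.
Unit vector along 045° is (sin 45°, cos 45°) = (0.7071, 0.7071).
Slope in that direction = a·(0.7071) + b·(0.7071) = 0.24432.
Apparent dip = arctan|0.24432| = 13.7° (true dip is 38.4°, so apparent ≤ true as expected).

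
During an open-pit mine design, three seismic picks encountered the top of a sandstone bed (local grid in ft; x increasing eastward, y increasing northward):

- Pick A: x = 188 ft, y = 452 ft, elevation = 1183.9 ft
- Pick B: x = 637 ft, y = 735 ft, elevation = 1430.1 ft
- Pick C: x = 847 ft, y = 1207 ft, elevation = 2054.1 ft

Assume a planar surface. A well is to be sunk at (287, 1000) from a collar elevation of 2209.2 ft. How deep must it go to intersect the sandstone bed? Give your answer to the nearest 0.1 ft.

243.5 ft

Let the plane be z = a·x + b·y + c.
Pick B−Pick A: 449a + 283b = 246.2;  Pick C−Pick A: 659a + 755b = 870.2.
Solving gives a = −0.395976, b = 1.498210.
Then c = 1183.9 − a·188 − b·452 = 581.15.
At (287, 1000): z_contact = −113.65 + 1498.21 + 581.15 = 1965.72 ft.
Depth below ground = 2209.2 − 1965.72 = 243.5 ft.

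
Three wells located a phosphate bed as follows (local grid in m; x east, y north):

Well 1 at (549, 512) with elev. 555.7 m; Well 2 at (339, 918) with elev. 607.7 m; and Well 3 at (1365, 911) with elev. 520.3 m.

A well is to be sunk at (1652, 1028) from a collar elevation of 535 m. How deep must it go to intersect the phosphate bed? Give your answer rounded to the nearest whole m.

Let the plane be z = a·x + b·y + c.
Well 2−Well 1: −210a + 406b = 52;  Well 3−Well 1: 816a + 399b = −35.4.
Solving gives a = −0.08461, b = 0.08432.
Then c = 555.7 − a·549 − b·512 = 558.98.
At (1652, 1028): z_contact = −139.8 + 86.7 + 558.98 = 505.9 m.
Depth below ground = 535 − 505.9 = 29 m.

29 m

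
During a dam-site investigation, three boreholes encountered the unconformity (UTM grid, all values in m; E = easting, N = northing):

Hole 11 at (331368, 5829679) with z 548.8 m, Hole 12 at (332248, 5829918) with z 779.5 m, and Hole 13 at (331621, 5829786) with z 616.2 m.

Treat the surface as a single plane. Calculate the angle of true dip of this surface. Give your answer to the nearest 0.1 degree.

Let the plane be z = a·E + b·N + c.
Hole 12−Hole 11: 880a + 239b = 230.7;  Hole 13−Hole 11: 253a + 107b = 67.4.
Solving gives a = 0.25454, b = 0.02804.
Gradient magnitude |∇z| = √(a² + b²) = √(0.06479 + 0.00079) = 0.25608.
True dip = arctan(0.25608) = 14.4°, dipping toward W (azimuth ≈ 264°).

14.4°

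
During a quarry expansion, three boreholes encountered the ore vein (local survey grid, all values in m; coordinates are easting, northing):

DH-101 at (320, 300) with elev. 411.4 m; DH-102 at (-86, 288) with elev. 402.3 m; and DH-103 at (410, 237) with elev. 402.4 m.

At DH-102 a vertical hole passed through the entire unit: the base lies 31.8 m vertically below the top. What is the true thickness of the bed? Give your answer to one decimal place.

31.4 m

Let the plane be z = a·easting + b·northing + c.
DH-102−DH-101: −406a − 12b = −9.1;  DH-103−DH-101: 90a − 63b = −9.
Solving gives a = 0.01745, b = 0.16779.
|∇z| = √(a²+b²) = 0.16870, so dip δ = arctan(0.16870) = 9.58°.
True thickness = vertical thickness × cos δ = 31.8 × cos 9.58° = 31.4 m.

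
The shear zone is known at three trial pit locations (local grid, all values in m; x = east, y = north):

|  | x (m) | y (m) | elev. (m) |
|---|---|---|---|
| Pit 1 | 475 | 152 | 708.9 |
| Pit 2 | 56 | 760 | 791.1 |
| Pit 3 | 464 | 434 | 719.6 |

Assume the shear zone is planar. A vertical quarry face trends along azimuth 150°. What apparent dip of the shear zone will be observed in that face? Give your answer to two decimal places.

5.86°

Two edge vectors: Pit 1→Pit 2 = (-419, 608, 82.2), Pit 1→Pit 3 = (-11, 282, 10.7).
Normal n = (Pit 1→Pit 2) × (Pit 1→Pit 3) = (-16674.8, 3579.1, -111470).
So ∂z/∂x = −n_x/n_z = −0.14959 and ∂z/∂y = −n_y/n_z = 0.03211.
Unit vector along 150° is (sin 150°, cos 150°) = (0.5000, -0.8660).
Slope in that direction = a·(0.5000) + b·(-0.8660) = −0.10260.
Apparent dip = arctan|0.10260| = 5.86° (true dip is 8.7°, so apparent ≤ true as expected).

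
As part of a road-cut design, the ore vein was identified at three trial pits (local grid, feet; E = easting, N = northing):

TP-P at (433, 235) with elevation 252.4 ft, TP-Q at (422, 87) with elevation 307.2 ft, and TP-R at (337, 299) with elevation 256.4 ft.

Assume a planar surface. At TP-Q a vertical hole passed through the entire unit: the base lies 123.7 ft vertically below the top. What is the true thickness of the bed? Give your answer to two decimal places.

113.02 ft

Let the plane be z = a·E + b·N + c.
TP-Q−TP-P: −11a − 148b = 54.8;  TP-R−TP-P: −96a + 64b = 4.
Solving gives a = −0.27489, b = −0.34984.
|∇z| = √(a²+b²) = 0.44492, so dip δ = arctan(0.44492) = 23.99°.
True thickness = vertical thickness × cos δ = 123.7 × cos 23.99° = 113.02 ft.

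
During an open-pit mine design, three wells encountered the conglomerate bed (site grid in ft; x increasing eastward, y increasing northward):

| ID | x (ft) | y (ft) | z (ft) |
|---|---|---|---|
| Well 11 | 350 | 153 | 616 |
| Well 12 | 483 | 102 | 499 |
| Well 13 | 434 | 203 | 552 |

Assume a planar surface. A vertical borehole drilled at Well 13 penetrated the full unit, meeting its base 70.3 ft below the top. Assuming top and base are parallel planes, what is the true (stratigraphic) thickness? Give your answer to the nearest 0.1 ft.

Two edge vectors: Well 11→Well 12 = (133, -51, -117), Well 11→Well 13 = (84, 50, -64).
Normal n = (Well 11→Well 12) × (Well 11→Well 13) = (9114, -1316, 10934).
So ∂z/∂x = −n_x/n_z = −0.83355 and ∂z/∂y = −n_y/n_z = 0.12036.
|∇z| = √(a²+b²) = 0.84219, so dip δ = arctan(0.84219) = 40.10°.
True thickness = vertical thickness × cos δ = 70.3 × cos 40.10° = 53.8 ft.

53.8 ft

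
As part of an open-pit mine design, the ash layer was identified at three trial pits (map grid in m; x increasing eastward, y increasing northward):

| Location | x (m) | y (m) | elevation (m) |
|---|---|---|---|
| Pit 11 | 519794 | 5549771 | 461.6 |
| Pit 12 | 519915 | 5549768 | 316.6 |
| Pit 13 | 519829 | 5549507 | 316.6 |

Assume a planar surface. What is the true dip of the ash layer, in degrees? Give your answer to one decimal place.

51.4°

Let the plane be z = a·x + b·y + c.
Pit 12−Pit 11: 121a − 3b = −145;  Pit 13−Pit 11: 35a − 264b = −145.
Solving gives a = −1.18864, b = 0.39166.
Gradient magnitude |∇z| = √(a² + b²) = √(1.41286 + 0.15340) = 1.25150.
True dip = arctan(1.25150) = 51.4°, dipping toward ESE (azimuth ≈ 108°).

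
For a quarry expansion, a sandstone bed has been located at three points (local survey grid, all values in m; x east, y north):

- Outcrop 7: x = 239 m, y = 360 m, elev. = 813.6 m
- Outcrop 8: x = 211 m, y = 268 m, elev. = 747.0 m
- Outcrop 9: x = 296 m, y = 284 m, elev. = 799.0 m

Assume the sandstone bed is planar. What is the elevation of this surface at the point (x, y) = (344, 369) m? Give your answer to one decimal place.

871.7 m

Two edge vectors: Outcrop 7→Outcrop 8 = (-28, -92, -66.6), Outcrop 7→Outcrop 9 = (57, -76, -14.6).
Normal n = (Outcrop 7→Outcrop 8) × (Outcrop 7→Outcrop 9) = (-3718.4, -4205, 7372).
So ∂z/∂x = −n_x/n_z = 0.50440 and ∂z/∂y = −n_y/n_z = 0.57040.
Intercept c from Outcrop 7: 813.6 − 120.55 − 205.34 = 487.71.
At (344, 369): z = 173.5 + 210.5 + 487.71 = 871.7 m.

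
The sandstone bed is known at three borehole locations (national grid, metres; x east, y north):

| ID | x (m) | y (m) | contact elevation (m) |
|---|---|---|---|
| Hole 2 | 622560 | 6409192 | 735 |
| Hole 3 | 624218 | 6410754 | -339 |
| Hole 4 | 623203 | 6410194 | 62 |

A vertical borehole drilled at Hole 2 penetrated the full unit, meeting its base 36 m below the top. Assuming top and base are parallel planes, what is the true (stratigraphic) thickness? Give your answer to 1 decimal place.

Let the plane be z = a·x + b·y + c.
Hole 3−Hole 2: 1658a + 1562b = −1074;  Hole 4−Hole 2: 643a + 1002b = −673.
Solving gives a = −0.03794, b = −0.64731.
|∇z| = √(a²+b²) = 0.64842, so dip δ = arctan(0.64842) = 32.96°.
True thickness = vertical thickness × cos δ = 36 × cos 32.96° = 30.2 m.

30.2 m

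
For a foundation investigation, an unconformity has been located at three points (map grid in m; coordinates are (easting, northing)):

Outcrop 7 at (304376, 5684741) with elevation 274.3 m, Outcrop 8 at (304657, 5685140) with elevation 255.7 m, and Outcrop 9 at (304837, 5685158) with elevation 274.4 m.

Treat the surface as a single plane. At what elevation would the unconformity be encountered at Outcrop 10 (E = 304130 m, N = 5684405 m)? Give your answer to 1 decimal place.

288.9 m

Let the plane be z = a·E + b·N + c.
Outcrop 8−Outcrop 7: 281a + 399b = −18.6;  Outcrop 9−Outcrop 7: 461a + 417b = 0.1.
Solving gives a = 0.116774512, b = −0.128856236.
Then c = 274.3 − a·304376 − b·5684741 = 697245.27.
At (304130, 5684405): z = 35514.6 − 732471.0 + 697245.27 = 288.9 m.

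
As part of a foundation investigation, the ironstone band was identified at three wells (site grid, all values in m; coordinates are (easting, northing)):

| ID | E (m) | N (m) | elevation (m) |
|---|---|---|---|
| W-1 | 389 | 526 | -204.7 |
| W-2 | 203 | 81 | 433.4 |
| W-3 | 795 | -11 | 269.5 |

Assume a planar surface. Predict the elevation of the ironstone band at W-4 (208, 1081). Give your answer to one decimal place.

-806.8 m

Two edge vectors: W-1→W-2 = (-186, -445, 638.1), W-1→W-3 = (406, -537, 474.2).
Normal n = (W-1→W-2) × (W-1→W-3) = (131640.7, 347269.8, 280552).
So ∂z/∂E = −n_x/n_z = −0.469220 and ∂z/∂N = −n_y/n_z = −1.237809.
Intercept c from W-1: -204.7 + 182.53 + 651.09 = 628.91.
At (208, 1081): z = −97.6 − 1338.1 + 628.91 = -806.8 m.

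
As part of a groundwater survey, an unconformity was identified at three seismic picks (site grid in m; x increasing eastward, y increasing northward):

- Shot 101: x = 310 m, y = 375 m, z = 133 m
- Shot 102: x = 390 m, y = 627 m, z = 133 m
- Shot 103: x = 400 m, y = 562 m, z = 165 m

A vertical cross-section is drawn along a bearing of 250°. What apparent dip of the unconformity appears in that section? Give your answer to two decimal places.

40.96°

Let the plane be z = a·x + b·y + c.
Shot 102−Shot 101: 80a + 252b = 0;  Shot 103−Shot 101: 90a + 187b = 32.
Solving gives a = 1.04456, b = −0.33161.
Unit vector along 250° is (sin 250°, cos 250°) = (-0.9397, -0.3420).
Slope in that direction = a·(-0.9397) + b·(-0.3420) = −0.86815.
Apparent dip = arctan|0.86815| = 40.96° (true dip is 47.6°, so apparent ≤ true as expected).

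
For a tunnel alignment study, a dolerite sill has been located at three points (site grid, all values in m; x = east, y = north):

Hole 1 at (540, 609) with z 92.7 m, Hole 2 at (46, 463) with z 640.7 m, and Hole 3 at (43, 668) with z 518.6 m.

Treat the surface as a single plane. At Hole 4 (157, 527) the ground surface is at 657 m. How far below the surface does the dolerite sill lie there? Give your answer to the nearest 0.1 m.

158.4 m

Two edge vectors: Hole 1→Hole 2 = (-494, -146, 548), Hole 1→Hole 3 = (-497, 59, 425.9).
Normal n = (Hole 1→Hole 2) × (Hole 1→Hole 3) = (-94513.4, -61961.4, -101708).
So ∂z/∂x = −n_x/n_z = −0.92926 and ∂z/∂y = −n_y/n_z = −0.60921.
Intercept c from Hole 1: 92.7 + 501.80 + 371.01 = 965.51.
At (157, 527): z_contact = −145.89 − 321.05 + 965.51 = 498.56 m.
Depth below ground = 657 − 498.56 = 158.4 m.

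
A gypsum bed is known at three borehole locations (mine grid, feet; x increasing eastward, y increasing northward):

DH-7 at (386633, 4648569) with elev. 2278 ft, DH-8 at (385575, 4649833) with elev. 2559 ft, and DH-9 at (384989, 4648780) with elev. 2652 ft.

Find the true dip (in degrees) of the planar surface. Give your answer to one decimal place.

Two edge vectors: DH-7→DH-8 = (-1058, 1264, 281), DH-7→DH-9 = (-1644, 211, 374).
Normal n = (DH-7→DH-8) × (DH-7→DH-9) = (413445, -66272, 1854778).
So ∂z/∂x = −n_x/n_z = −0.22291 and ∂z/∂y = −n_y/n_z = 0.03573.
Gradient magnitude |∇z| = √(a² + b²) = √(0.04969 + 0.00128) = 0.22575.
True dip = arctan(0.22575) = 12.7°, dipping toward E (azimuth ≈ 099°).

12.7°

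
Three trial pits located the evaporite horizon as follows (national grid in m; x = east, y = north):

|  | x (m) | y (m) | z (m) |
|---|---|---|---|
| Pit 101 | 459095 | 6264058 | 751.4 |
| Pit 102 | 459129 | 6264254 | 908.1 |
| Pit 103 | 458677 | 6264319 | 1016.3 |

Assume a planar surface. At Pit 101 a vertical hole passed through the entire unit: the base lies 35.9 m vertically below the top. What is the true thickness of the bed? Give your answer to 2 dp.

27.63 m

Two edge vectors: Pit 101→Pit 102 = (34, 196, 156.7), Pit 101→Pit 103 = (-418, 261, 264.9).
Normal n = (Pit 101→Pit 102) × (Pit 101→Pit 103) = (11021.7, -74507.2, 90802).
So ∂z/∂x = −n_x/n_z = −0.12138 and ∂z/∂y = −n_y/n_z = 0.82055.
|∇z| = √(a²+b²) = 0.82948, so dip δ = arctan(0.82948) = 39.67°.
True thickness = vertical thickness × cos δ = 35.9 × cos 39.67° = 27.63 m.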